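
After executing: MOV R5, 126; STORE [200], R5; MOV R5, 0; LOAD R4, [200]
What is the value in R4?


Register and memory trace:
  MOV R5, 126  → R5 = 126
  STORE [200], R5  → mem[200] = 126
  MOV R5, 0  → R5 = 0
  LOAD R4, [200]  → R4 = mem[200] = 126
Final: R4 = 126

126


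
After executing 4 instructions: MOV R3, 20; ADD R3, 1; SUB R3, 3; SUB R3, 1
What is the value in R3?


Register state trace:
  MOV R3, 20  → R3 = 20
  ADD R3, 1  → R3 = 20 + 1 = 21
  SUB R3, 3  → R3 = 21 - 3 = 18
  SUB R3, 1  → R3 = 18 - 1 = 17
Final: R3 = 17

17


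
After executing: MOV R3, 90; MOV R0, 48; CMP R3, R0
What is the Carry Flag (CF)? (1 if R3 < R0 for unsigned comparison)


Register state trace:
  MOV R3, 90  → R3 = 90
  MOV R0, 48  → R0 = 48
  CMP R3, R0  → unsigned 90 - 48: no borrow
  90 >= 48, so CF = 0
CF = 0

0


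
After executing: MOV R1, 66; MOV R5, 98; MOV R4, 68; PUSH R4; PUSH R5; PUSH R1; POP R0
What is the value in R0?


Stack trace (top is rightmost):
  MOV R1, 66  → R1 = 66
  MOV R5, 98  → R5 = 98
  MOV R4, 68  → R4 = 68
  PUSH R4  → stack: [68]
  PUSH R5  → stack: [68, 98]
  PUSH R1  → stack: [68, 98, 66]
  POP R0  → R0 = 66, stack: [68, 98]
Final: R0 = 66

66


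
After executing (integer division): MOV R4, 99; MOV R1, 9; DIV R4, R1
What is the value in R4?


Register state trace:
  MOV R4, 99  → R4 = 99
  MOV R1, 9  → R1 = 9
  DIV R4, R1  → R4 = 99 // 9 = 11
Final: R4 = 11

11


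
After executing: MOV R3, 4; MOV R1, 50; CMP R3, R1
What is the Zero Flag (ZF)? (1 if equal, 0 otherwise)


Register state trace:
  MOV R3, 4  → R3 = 4
  MOV R1, 50  → R1 = 50
  CMP R3, R1  → computes 4 - 50 = -46
  Result is nonzero, so values are not equal
ZF = 0

0


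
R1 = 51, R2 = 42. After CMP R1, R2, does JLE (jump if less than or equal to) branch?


Trace:
  R1 = 51, R2 = 42
  CMP R1, R2  → compares 51 vs 42
  JLE checks: is 51 less than or equal to 42?
  51 > 42, so condition is false
Branch taken: No

No


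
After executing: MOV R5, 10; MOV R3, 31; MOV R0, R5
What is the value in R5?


Register state trace:
  MOV R5, 10  → R5 = 10
  MOV R3, 31  → R3 = 31
  MOV R0, R5  → R0 = 10
Final: R5 = 10

10


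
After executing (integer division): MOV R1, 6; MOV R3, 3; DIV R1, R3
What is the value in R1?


Register state trace:
  MOV R1, 6  → R1 = 6
  MOV R3, 3  → R3 = 3
  DIV R1, R3  → R1 = 6 // 3 = 2
Final: R1 = 2

2


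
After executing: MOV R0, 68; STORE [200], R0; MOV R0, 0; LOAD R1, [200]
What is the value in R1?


Register and memory trace:
  MOV R0, 68  → R0 = 68
  STORE [200], R0  → mem[200] = 68
  MOV R0, 0  → R0 = 0
  LOAD R1, [200]  → R1 = mem[200] = 68
Final: R1 = 68

68


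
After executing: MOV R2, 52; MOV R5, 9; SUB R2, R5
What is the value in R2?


Register state trace:
  MOV R2, 52  → R2 = 52
  MOV R5, 9  → R5 = 9
  SUB R2, R5  → R2 = 52 - 9 = 43
Final: R2 = 43

43


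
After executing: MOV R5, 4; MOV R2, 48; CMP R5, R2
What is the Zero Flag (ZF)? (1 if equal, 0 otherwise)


Register state trace:
  MOV R5, 4  → R5 = 4
  MOV R2, 48  → R2 = 48
  CMP R5, R2  → computes 4 - 48 = -44
  Result is nonzero, so values are not equal
ZF = 0

0


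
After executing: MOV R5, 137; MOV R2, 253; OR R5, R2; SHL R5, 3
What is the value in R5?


Register state trace:
  MOV R5, 137  → R5 = 137 (0b10001001)
  MOV R2, 253  → R2 = 253 (0b11111101)
  OR R5, R2  → R5 = 137 OR 253 = 253 (0b11111101)
  SHL R5, 3  → R5 = 253 << 3 = 2024
Final: R5 = 2024

2024


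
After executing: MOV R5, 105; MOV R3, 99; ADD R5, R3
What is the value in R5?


Register state trace:
  MOV R5, 105  → R5 = 105
  MOV R3, 99  → R3 = 99
  ADD R5, R3  → R5 = 105 + 99 = 204
Final: R5 = 204

204


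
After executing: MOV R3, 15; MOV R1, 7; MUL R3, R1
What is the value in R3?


Register state trace:
  MOV R3, 15  → R3 = 15
  MOV R1, 7  → R1 = 7
  MUL R3, R1  → R3 = 15 * 7 = 105
Final: R3 = 105

105


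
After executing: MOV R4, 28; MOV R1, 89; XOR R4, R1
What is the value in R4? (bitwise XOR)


Register state trace:
  MOV R4, 28  → R4 = 28 (0b00011100)
  MOV R1, 89  → R1 = 89 (0b01011001)
  XOR R4, R1  → R4 = 28 XOR 89 = 69 (0b01000101)
Final: R4 = 69

69


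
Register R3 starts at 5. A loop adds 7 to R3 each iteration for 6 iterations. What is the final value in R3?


Starting value: R3 = 5
  Iter 1: R3 = 5 + 7 = 12
  Iter 2: R3 = 12 + 7 = 19
  Iter 3: R3 = 19 + 7 = 26
  Iter 4: R3 = 26 + 7 = 33
  Iter 5: R3 = 33 + 7 = 40
  Iter 6: R3 = 40 + 7 = 47
Final: R3 = 47

47


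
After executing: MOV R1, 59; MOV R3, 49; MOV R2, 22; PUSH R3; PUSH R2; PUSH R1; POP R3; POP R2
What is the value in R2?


Stack trace (top is rightmost):
  MOV R1, 59  → R1 = 59
  MOV R3, 49  → R3 = 49
  MOV R2, 22  → R2 = 22
  PUSH R3  → stack: [49]
  PUSH R2  → stack: [49, 22]
  PUSH R1  → stack: [49, 22, 59]
  POP R3  → R3 = 59, stack: [49, 22]
  POP R2  → R2 = 22, stack: [49]
Final: R2 = 22

22


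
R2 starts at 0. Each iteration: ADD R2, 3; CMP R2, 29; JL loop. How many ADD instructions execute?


Loop trace (R2 starts at 0, target 29, step 3):
  ADD #1: R2 = 0 + 3 = 3  → 3 < 29, loop
  ADD #2: R2 = 3 + 3 = 6  → 6 < 29, loop
  ADD #3: R2 = 6 + 3 = 9  → 9 < 29, loop
  ADD #4: R2 = 9 + 3 = 12  → 12 < 29, loop
  ADD #5: R2 = 12 + 3 = 15  → 15 < 29, loop
  ADD #6: R2 = 15 + 3 = 18  → 18 < 29, loop
  ADD #7: R2 = 18 + 3 = 21  → 21 < 29, loop
  ADD #8: R2 = 21 + 3 = 24  → 24 < 29, loop
  ADD #9: R2 = 24 + 3 = 27  → 27 < 29, loop
  ADD #10: R2 = 27 + 3 = 30  → 30 >= 29, exit
Total ADD instructions: 10

10


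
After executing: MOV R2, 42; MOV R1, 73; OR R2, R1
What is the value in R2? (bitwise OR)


Register state trace:
  MOV R2, 42  → R2 = 42 (0b00101010)
  MOV R1, 73  → R1 = 73 (0b01001001)
  OR R2, R1   → R2 = 42 OR 73 = 107 (0b01101011)
Final: R2 = 107

107


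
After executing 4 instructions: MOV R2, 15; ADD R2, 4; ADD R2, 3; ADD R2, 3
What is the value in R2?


Register state trace:
  MOV R2, 15  → R2 = 15
  ADD R2, 4  → R2 = 15 + 4 = 19
  ADD R2, 3  → R2 = 19 + 3 = 22
  ADD R2, 3  → R2 = 22 + 3 = 25
Final: R2 = 25

25


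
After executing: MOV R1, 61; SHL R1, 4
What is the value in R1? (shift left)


Register state trace:
  MOV R1, 61  → R1 = 61
  SHL R1, 4  → R1 = 61 << 4 = 61 * 2^4 = 976
Final: R1 = 976

976


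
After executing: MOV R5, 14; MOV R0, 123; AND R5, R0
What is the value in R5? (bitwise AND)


Register state trace:
  MOV R5, 14  → R5 = 14 (0b00001110)
  MOV R0, 123  → R0 = 123 (0b01111011)
  AND R5, R0  → R5 = 14 AND 123 = 10 (0b00001010)
Final: R5 = 10

10


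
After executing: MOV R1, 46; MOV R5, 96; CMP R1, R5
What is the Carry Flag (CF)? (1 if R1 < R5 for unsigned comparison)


Register state trace:
  MOV R1, 46  → R1 = 46
  MOV R5, 96  → R5 = 96
  CMP R1, R5  → unsigned 46 - 96: borrow occurs
  46 < 96, so CF = 1
CF = 1

1


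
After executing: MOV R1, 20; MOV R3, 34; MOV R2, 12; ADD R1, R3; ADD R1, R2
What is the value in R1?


Register state trace:
  MOV R1, 20  → R1 = 20
  MOV R3, 34  → R3 = 34
  MOV R2, 12  → R2 = 12
  ADD R1, R3  → R1 = 20 + 34 = 54
  ADD R1, R2  → R1 = 54 + 12 = 66
Final: R1 = 66

66


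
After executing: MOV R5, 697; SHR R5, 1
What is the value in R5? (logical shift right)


Register state trace:
  MOV R5, 697  → R5 = 697
  SHR R5, 1  → R5 = 697 >> 1 = 697 // 2^1 = 348
Final: R5 = 348

348


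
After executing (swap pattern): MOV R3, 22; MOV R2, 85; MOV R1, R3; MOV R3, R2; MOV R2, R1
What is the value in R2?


Register state trace (swap pattern):
  MOV R3, 22  → R3 = 22
  MOV R2, 85  → R2 = 85
  MOV R1, R3  → R1 = 22  (save R3)
  MOV R3, R2  → R3 = 85  (R3 gets R2's value)
  MOV R2, R1  → R2 = 22  (R2 gets saved value)
Final: R2 = 22

22


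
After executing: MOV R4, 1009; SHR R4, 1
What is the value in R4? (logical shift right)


Register state trace:
  MOV R4, 1009  → R4 = 1009
  SHR R4, 1  → R4 = 1009 >> 1 = 1009 // 2^1 = 504
Final: R4 = 504

504


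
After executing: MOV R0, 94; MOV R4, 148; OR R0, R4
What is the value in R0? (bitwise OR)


Register state trace:
  MOV R0, 94  → R0 = 94 (0b01011110)
  MOV R4, 148  → R4 = 148 (0b10010100)
  OR R0, R4   → R0 = 94 OR 148 = 222 (0b11011110)
Final: R0 = 222

222


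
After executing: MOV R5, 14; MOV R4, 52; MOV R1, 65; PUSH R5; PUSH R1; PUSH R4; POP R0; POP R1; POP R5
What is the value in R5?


Stack trace (top is rightmost):
  MOV R5, 14  → R5 = 14
  MOV R4, 52  → R4 = 52
  MOV R1, 65  → R1 = 65
  PUSH R5  → stack: [14]
  PUSH R1  → stack: [14, 65]
  PUSH R4  → stack: [14, 65, 52]
  POP R0  → R0 = 52, stack: [14, 65]
  POP R1  → R1 = 65, stack: [14]
  POP R5  → R5 = 14, stack: []
Final: R5 = 14

14


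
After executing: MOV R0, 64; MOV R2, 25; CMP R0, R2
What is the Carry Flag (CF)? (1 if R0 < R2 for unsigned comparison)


Register state trace:
  MOV R0, 64  → R0 = 64
  MOV R2, 25  → R2 = 25
  CMP R0, R2  → unsigned 64 - 25: no borrow
  64 >= 25, so CF = 0
CF = 0

0


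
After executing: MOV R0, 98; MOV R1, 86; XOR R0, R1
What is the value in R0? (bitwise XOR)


Register state trace:
  MOV R0, 98  → R0 = 98 (0b01100010)
  MOV R1, 86  → R1 = 86 (0b01010110)
  XOR R0, R1  → R0 = 98 XOR 86 = 52 (0b00110100)
Final: R0 = 52

52


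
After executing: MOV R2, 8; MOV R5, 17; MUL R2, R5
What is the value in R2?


Register state trace:
  MOV R2, 8  → R2 = 8
  MOV R5, 17  → R5 = 17
  MUL R2, R5  → R2 = 8 * 17 = 136
Final: R2 = 136

136


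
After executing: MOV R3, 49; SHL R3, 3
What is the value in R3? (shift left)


Register state trace:
  MOV R3, 49  → R3 = 49
  SHL R3, 3  → R3 = 49 << 3 = 49 * 2^3 = 392
Final: R3 = 392

392


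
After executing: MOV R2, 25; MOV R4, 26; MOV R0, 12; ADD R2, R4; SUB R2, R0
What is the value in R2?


Register state trace:
  MOV R2, 25  → R2 = 25
  MOV R4, 26  → R4 = 26
  MOV R0, 12  → R0 = 12
  ADD R2, R4  → R2 = 25 + 26 = 51
  SUB R2, R0  → R2 = 51 - 12 = 39
Final: R2 = 39

39


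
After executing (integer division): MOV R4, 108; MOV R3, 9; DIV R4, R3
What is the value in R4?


Register state trace:
  MOV R4, 108  → R4 = 108
  MOV R3, 9  → R3 = 9
  DIV R4, R3  → R4 = 108 // 9 = 12
Final: R4 = 12

12


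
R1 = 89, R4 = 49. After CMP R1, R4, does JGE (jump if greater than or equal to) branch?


Trace:
  R1 = 89, R4 = 49
  CMP R1, R4  → compares 89 vs 49
  JGE checks: is 89 greater than or equal to 49?
  89 > 49, so condition is true
Branch taken: Yes

Yes


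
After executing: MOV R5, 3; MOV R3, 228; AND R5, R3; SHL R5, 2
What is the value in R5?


Register state trace:
  MOV R5, 3  → R5 = 3 (0b00000011)
  MOV R3, 228  → R3 = 228 (0b11100100)
  AND R5, R3  → R5 = 3 AND 228 = 0 (0b00000000)
  SHL R5, 2  → R5 = 0 << 2 = 0
Final: R5 = 0

0


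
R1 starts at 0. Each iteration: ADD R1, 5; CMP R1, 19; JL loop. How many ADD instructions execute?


Loop trace (R1 starts at 0, target 19, step 5):
  ADD #1: R1 = 0 + 5 = 5  → 5 < 19, loop
  ADD #2: R1 = 5 + 5 = 10  → 10 < 19, loop
  ADD #3: R1 = 10 + 5 = 15  → 15 < 19, loop
  ADD #4: R1 = 15 + 5 = 20  → 20 >= 19, exit
Total ADD instructions: 4

4


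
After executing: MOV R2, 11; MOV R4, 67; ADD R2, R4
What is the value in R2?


Register state trace:
  MOV R2, 11  → R2 = 11
  MOV R4, 67  → R4 = 67
  ADD R2, R4  → R2 = 11 + 67 = 78
Final: R2 = 78

78


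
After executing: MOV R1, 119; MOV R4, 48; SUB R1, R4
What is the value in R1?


Register state trace:
  MOV R1, 119  → R1 = 119
  MOV R4, 48  → R4 = 48
  SUB R1, R4  → R1 = 119 - 48 = 71
Final: R1 = 71

71


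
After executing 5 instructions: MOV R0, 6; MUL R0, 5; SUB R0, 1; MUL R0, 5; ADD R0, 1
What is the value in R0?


Register state trace:
  MOV R0, 6  → R0 = 6
  MUL R0, 5  → R0 = 6 * 5 = 30
  SUB R0, 1  → R0 = 30 - 1 = 29
  MUL R0, 5  → R0 = 29 * 5 = 145
  ADD R0, 1  → R0 = 145 + 1 = 146
Final: R0 = 146

146


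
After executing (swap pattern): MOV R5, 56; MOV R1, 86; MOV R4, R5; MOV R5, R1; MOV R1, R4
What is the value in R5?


Register state trace (swap pattern):
  MOV R5, 56  → R5 = 56
  MOV R1, 86  → R1 = 86
  MOV R4, R5  → R4 = 56  (save R5)
  MOV R5, R1  → R5 = 86  (R5 gets R1's value)
  MOV R1, R4  → R1 = 56  (R1 gets saved value)
Final: R5 = 86

86


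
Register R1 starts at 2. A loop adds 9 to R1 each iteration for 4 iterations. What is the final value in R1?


Starting value: R1 = 2
  Iter 1: R1 = 2 + 9 = 11
  Iter 2: R1 = 11 + 9 = 20
  Iter 3: R1 = 20 + 9 = 29
  Iter 4: R1 = 29 + 9 = 38
Final: R1 = 38

38


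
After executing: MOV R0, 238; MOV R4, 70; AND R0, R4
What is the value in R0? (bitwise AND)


Register state trace:
  MOV R0, 238  → R0 = 238 (0b11101110)
  MOV R4, 70  → R4 = 70 (0b01000110)
  AND R0, R4  → R0 = 238 AND 70 = 70 (0b01000110)
Final: R0 = 70

70


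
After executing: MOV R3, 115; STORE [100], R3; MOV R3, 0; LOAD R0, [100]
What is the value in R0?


Register and memory trace:
  MOV R3, 115  → R3 = 115
  STORE [100], R3  → mem[100] = 115
  MOV R3, 0  → R3 = 0
  LOAD R0, [100]  → R0 = mem[100] = 115
Final: R0 = 115

115


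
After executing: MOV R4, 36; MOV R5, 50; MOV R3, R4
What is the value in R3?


Register state trace:
  MOV R4, 36  → R4 = 36
  MOV R5, 50  → R5 = 50
  MOV R3, R4  → R3 = 36
Final: R3 = 36

36


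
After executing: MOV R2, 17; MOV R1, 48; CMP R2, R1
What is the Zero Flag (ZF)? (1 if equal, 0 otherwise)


Register state trace:
  MOV R2, 17  → R2 = 17
  MOV R1, 48  → R1 = 48
  CMP R2, R1  → computes 17 - 48 = -31
  Result is nonzero, so values are not equal
ZF = 0

0


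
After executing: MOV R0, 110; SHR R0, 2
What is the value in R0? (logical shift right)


Register state trace:
  MOV R0, 110  → R0 = 110
  SHR R0, 2  → R0 = 110 >> 2 = 110 // 2^2 = 27
Final: R0 = 27

27


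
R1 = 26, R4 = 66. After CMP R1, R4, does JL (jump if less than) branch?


Trace:
  R1 = 26, R4 = 66
  CMP R1, R4  → compares 26 vs 66
  JL checks: is 26 less than 66?
  26 < 66, so condition is true
Branch taken: Yes

Yes


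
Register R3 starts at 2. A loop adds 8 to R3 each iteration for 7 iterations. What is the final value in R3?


Starting value: R3 = 2
  Iter 1: R3 = 2 + 8 = 10
  Iter 2: R3 = 10 + 8 = 18
  Iter 3: R3 = 18 + 8 = 26
  Iter 4: R3 = 26 + 8 = 34
  Iter 5: R3 = 34 + 8 = 42
  Iter 6: R3 = 42 + 8 = 50
  Iter 7: R3 = 50 + 8 = 58
Final: R3 = 58

58


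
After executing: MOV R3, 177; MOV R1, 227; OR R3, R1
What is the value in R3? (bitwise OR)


Register state trace:
  MOV R3, 177  → R3 = 177 (0b10110001)
  MOV R1, 227  → R1 = 227 (0b11100011)
  OR R3, R1   → R3 = 177 OR 227 = 243 (0b11110011)
Final: R3 = 243

243


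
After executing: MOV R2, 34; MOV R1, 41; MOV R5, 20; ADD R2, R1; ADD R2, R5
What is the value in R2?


Register state trace:
  MOV R2, 34  → R2 = 34
  MOV R1, 41  → R1 = 41
  MOV R5, 20  → R5 = 20
  ADD R2, R1  → R2 = 34 + 41 = 75
  ADD R2, R5  → R2 = 75 + 20 = 95
Final: R2 = 95

95


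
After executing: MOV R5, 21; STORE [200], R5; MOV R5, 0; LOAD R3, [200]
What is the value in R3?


Register and memory trace:
  MOV R5, 21  → R5 = 21
  STORE [200], R5  → mem[200] = 21
  MOV R5, 0  → R5 = 0
  LOAD R3, [200]  → R3 = mem[200] = 21
Final: R3 = 21

21


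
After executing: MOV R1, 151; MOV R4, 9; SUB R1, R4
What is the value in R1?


Register state trace:
  MOV R1, 151  → R1 = 151
  MOV R4, 9  → R4 = 9
  SUB R1, R4  → R1 = 151 - 9 = 142
Final: R1 = 142

142


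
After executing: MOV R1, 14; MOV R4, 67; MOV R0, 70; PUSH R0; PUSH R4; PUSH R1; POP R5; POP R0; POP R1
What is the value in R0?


Stack trace (top is rightmost):
  MOV R1, 14  → R1 = 14
  MOV R4, 67  → R4 = 67
  MOV R0, 70  → R0 = 70
  PUSH R0  → stack: [70]
  PUSH R4  → stack: [70, 67]
  PUSH R1  → stack: [70, 67, 14]
  POP R5  → R5 = 14, stack: [70, 67]
  POP R0  → R0 = 67, stack: [70]
  POP R1  → R1 = 70, stack: []
Final: R0 = 67

67


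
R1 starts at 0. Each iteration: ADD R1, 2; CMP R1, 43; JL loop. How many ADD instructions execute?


Loop trace (R1 starts at 0, target 43, step 2):
  ADD #1: R1 = 0 + 2 = 2  → 2 < 43, loop
  ADD #2: R1 = 2 + 2 = 4  → 4 < 43, loop
  ADD #3: R1 = 4 + 2 = 6  → 6 < 43, loop
  ADD #4: R1 = 6 + 2 = 8  → 8 < 43, loop
  ADD #5: R1 = 8 + 2 = 10  → 10 < 43, loop
  ADD #6: R1 = 10 + 2 = 12  → 12 < 43, loop
  ADD #7: R1 = 12 + 2 = 14  → 14 < 43, loop
  ADD #8: R1 = 14 + 2 = 16  → 16 < 43, loop
  ADD #9: R1 = 16 + 2 = 18  → 18 < 43, loop
  ADD #10: R1 = 18 + 2 = 20  → 20 < 43, loop
  ADD #11: R1 = 20 + 2 = 22  → 22 < 43, loop
  ADD #12: R1 = 22 + 2 = 24  → 24 < 43, loop
  ADD #13: R1 = 24 + 2 = 26  → 26 < 43, loop
  ADD #14: R1 = 26 + 2 = 28  → 28 < 43, loop
  ADD #15: R1 = 28 + 2 = 30  → 30 < 43, loop
  ADD #16: R1 = 30 + 2 = 32  → 32 < 43, loop
  ADD #17: R1 = 32 + 2 = 34  → 34 < 43, loop
  ADD #18: R1 = 34 + 2 = 36  → 36 < 43, loop
  ADD #19: R1 = 36 + 2 = 38  → 38 < 43, loop
  ADD #20: R1 = 38 + 2 = 40  → 40 < 43, loop
  ADD #21: R1 = 40 + 2 = 42  → 42 < 43, loop
  ADD #22: R1 = 42 + 2 = 44  → 44 >= 43, exit
Total ADD instructions: 22

22


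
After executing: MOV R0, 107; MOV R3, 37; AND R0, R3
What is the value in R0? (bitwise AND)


Register state trace:
  MOV R0, 107  → R0 = 107 (0b01101011)
  MOV R3, 37  → R3 = 37 (0b00100101)
  AND R0, R3  → R0 = 107 AND 37 = 33 (0b00100001)
Final: R0 = 33

33


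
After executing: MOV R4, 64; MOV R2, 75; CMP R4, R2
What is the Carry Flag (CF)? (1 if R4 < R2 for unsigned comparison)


Register state trace:
  MOV R4, 64  → R4 = 64
  MOV R2, 75  → R2 = 75
  CMP R4, R2  → unsigned 64 - 75: borrow occurs
  64 < 75, so CF = 1
CF = 1

1


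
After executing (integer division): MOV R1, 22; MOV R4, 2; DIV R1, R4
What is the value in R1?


Register state trace:
  MOV R1, 22  → R1 = 22
  MOV R4, 2  → R4 = 2
  DIV R1, R4  → R1 = 22 // 2 = 11
Final: R1 = 11

11


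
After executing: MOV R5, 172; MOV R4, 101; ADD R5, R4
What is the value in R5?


Register state trace:
  MOV R5, 172  → R5 = 172
  MOV R4, 101  → R4 = 101
  ADD R5, R4  → R5 = 172 + 101 = 273
Final: R5 = 273

273


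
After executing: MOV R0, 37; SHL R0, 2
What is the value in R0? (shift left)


Register state trace:
  MOV R0, 37  → R0 = 37
  SHL R0, 2  → R0 = 37 << 2 = 37 * 2^2 = 148
Final: R0 = 148

148


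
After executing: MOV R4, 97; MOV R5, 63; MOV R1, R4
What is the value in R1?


Register state trace:
  MOV R4, 97  → R4 = 97
  MOV R5, 63  → R5 = 63
  MOV R1, R4  → R1 = 97
Final: R1 = 97

97


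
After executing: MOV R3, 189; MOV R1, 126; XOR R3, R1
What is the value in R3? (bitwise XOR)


Register state trace:
  MOV R3, 189  → R3 = 189 (0b10111101)
  MOV R1, 126  → R1 = 126 (0b01111110)
  XOR R3, R1  → R3 = 189 XOR 126 = 195 (0b11000011)
Final: R3 = 195

195


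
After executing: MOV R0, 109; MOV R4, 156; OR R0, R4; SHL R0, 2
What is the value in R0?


Register state trace:
  MOV R0, 109  → R0 = 109 (0b01101101)
  MOV R4, 156  → R4 = 156 (0b10011100)
  OR R0, R4  → R0 = 109 OR 156 = 253 (0b11111101)
  SHL R0, 2  → R0 = 253 << 2 = 1012
Final: R0 = 1012

1012


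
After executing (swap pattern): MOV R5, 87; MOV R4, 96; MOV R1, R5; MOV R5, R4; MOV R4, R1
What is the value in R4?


Register state trace (swap pattern):
  MOV R5, 87  → R5 = 87
  MOV R4, 96  → R4 = 96
  MOV R1, R5  → R1 = 87  (save R5)
  MOV R5, R4  → R5 = 96  (R5 gets R4's value)
  MOV R4, R1  → R4 = 87  (R4 gets saved value)
Final: R4 = 87

87


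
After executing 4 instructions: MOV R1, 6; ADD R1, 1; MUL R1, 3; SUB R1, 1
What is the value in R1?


Register state trace:
  MOV R1, 6  → R1 = 6
  ADD R1, 1  → R1 = 6 + 1 = 7
  MUL R1, 3  → R1 = 7 * 3 = 21
  SUB R1, 1  → R1 = 21 - 1 = 20
Final: R1 = 20

20


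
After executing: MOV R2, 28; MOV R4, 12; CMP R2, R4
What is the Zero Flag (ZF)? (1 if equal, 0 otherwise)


Register state trace:
  MOV R2, 28  → R2 = 28
  MOV R4, 12  → R4 = 12
  CMP R2, R4  → computes 28 - 12 = 16
  Result is nonzero, so values are not equal
ZF = 0

0


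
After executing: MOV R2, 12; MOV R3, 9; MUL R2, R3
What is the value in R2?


Register state trace:
  MOV R2, 12  → R2 = 12
  MOV R3, 9  → R3 = 9
  MUL R2, R3  → R2 = 12 * 9 = 108
Final: R2 = 108

108


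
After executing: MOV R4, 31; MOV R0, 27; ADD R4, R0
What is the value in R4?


Register state trace:
  MOV R4, 31  → R4 = 31
  MOV R0, 27  → R0 = 27
  ADD R4, R0  → R4 = 31 + 27 = 58
Final: R4 = 58

58


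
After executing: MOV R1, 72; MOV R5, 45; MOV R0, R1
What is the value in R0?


Register state trace:
  MOV R1, 72  → R1 = 72
  MOV R5, 45  → R5 = 45
  MOV R0, R1  → R0 = 72
Final: R0 = 72

72


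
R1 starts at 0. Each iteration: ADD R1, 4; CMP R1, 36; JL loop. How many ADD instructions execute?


Loop trace (R1 starts at 0, target 36, step 4):
  ADD #1: R1 = 0 + 4 = 4  → 4 < 36, loop
  ADD #2: R1 = 4 + 4 = 8  → 8 < 36, loop
  ADD #3: R1 = 8 + 4 = 12  → 12 < 36, loop
  ADD #4: R1 = 12 + 4 = 16  → 16 < 36, loop
  ADD #5: R1 = 16 + 4 = 20  → 20 < 36, loop
  ADD #6: R1 = 20 + 4 = 24  → 24 < 36, loop
  ADD #7: R1 = 24 + 4 = 28  → 28 < 36, loop
  ADD #8: R1 = 28 + 4 = 32  → 32 < 36, loop
  ADD #9: R1 = 32 + 4 = 36  → 36 >= 36, exit
Total ADD instructions: 9

9


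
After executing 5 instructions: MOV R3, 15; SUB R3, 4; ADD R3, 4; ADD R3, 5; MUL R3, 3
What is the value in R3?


Register state trace:
  MOV R3, 15  → R3 = 15
  SUB R3, 4  → R3 = 15 - 4 = 11
  ADD R3, 4  → R3 = 11 + 4 = 15
  ADD R3, 5  → R3 = 15 + 5 = 20
  MUL R3, 3  → R3 = 20 * 3 = 60
Final: R3 = 60

60


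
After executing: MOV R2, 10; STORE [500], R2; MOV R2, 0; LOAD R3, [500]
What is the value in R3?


Register and memory trace:
  MOV R2, 10  → R2 = 10
  STORE [500], R2  → mem[500] = 10
  MOV R2, 0  → R2 = 0
  LOAD R3, [500]  → R3 = mem[500] = 10
Final: R3 = 10

10


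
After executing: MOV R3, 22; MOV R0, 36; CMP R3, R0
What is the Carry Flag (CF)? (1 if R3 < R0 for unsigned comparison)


Register state trace:
  MOV R3, 22  → R3 = 22
  MOV R0, 36  → R0 = 36
  CMP R3, R0  → unsigned 22 - 36: borrow occurs
  22 < 36, so CF = 1
CF = 1

1


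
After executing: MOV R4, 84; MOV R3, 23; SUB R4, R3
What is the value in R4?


Register state trace:
  MOV R4, 84  → R4 = 84
  MOV R3, 23  → R3 = 23
  SUB R4, R3  → R4 = 84 - 23 = 61
Final: R4 = 61

61


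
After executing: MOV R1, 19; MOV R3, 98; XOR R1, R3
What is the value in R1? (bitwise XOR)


Register state trace:
  MOV R1, 19  → R1 = 19 (0b00010011)
  MOV R3, 98  → R3 = 98 (0b01100010)
  XOR R1, R3  → R1 = 19 XOR 98 = 113 (0b01110001)
Final: R1 = 113

113


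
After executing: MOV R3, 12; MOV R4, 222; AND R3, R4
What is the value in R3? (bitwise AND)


Register state trace:
  MOV R3, 12  → R3 = 12 (0b00001100)
  MOV R4, 222  → R4 = 222 (0b11011110)
  AND R3, R4  → R3 = 12 AND 222 = 12 (0b00001100)
Final: R3 = 12

12


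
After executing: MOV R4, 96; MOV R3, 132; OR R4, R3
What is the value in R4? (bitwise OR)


Register state trace:
  MOV R4, 96  → R4 = 96 (0b01100000)
  MOV R3, 132  → R3 = 132 (0b10000100)
  OR R4, R3   → R4 = 96 OR 132 = 228 (0b11100100)
Final: R4 = 228

228


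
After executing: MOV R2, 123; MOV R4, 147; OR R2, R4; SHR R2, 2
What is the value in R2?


Register state trace:
  MOV R2, 123  → R2 = 123 (0b01111011)
  MOV R4, 147  → R4 = 147 (0b10010011)
  OR R2, R4  → R2 = 123 OR 147 = 251 (0b11111011)
  SHR R2, 2  → R2 = 251 >> 2 = 62
Final: R2 = 62

62


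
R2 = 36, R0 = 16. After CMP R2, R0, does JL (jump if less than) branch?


Trace:
  R2 = 36, R0 = 16
  CMP R2, R0  → compares 36 vs 16
  JL checks: is 36 less than 16?
  36 > 16, so condition is false
Branch taken: No

No


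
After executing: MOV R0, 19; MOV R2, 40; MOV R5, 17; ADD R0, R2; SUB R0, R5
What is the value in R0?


Register state trace:
  MOV R0, 19  → R0 = 19
  MOV R2, 40  → R2 = 40
  MOV R5, 17  → R5 = 17
  ADD R0, R2  → R0 = 19 + 40 = 59
  SUB R0, R5  → R0 = 59 - 17 = 42
Final: R0 = 42

42


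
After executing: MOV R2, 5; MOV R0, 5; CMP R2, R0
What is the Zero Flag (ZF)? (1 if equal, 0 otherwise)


Register state trace:
  MOV R2, 5  → R2 = 5
  MOV R0, 5  → R0 = 5
  CMP R2, R0  → computes 5 - 5 = 0
  Result is zero, so values are equal
ZF = 1

1


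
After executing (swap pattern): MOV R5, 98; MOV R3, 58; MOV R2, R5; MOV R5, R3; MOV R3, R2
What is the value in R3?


Register state trace (swap pattern):
  MOV R5, 98  → R5 = 98
  MOV R3, 58  → R3 = 58
  MOV R2, R5  → R2 = 98  (save R5)
  MOV R5, R3  → R5 = 58  (R5 gets R3's value)
  MOV R3, R2  → R3 = 98  (R3 gets saved value)
Final: R3 = 98

98


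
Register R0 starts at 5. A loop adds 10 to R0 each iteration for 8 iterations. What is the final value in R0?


Starting value: R0 = 5
  Iter 1: R0 = 5 + 10 = 15
  Iter 2: R0 = 15 + 10 = 25
  Iter 3: R0 = 25 + 10 = 35
  Iter 4: R0 = 35 + 10 = 45
  Iter 5: R0 = 45 + 10 = 55
  Iter 6: R0 = 55 + 10 = 65
  Iter 7: R0 = 65 + 10 = 75
  Iter 8: R0 = 75 + 10 = 85
Final: R0 = 85

85


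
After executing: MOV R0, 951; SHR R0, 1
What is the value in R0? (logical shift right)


Register state trace:
  MOV R0, 951  → R0 = 951
  SHR R0, 1  → R0 = 951 >> 1 = 951 // 2^1 = 475
Final: R0 = 475

475


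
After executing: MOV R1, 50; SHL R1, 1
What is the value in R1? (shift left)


Register state trace:
  MOV R1, 50  → R1 = 50
  SHL R1, 1  → R1 = 50 << 1 = 50 * 2^1 = 100
Final: R1 = 100

100


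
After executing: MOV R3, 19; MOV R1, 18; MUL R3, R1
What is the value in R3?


Register state trace:
  MOV R3, 19  → R3 = 19
  MOV R1, 18  → R1 = 18
  MUL R3, R1  → R3 = 19 * 18 = 342
Final: R3 = 342

342


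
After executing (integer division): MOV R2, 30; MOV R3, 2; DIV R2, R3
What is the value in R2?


Register state trace:
  MOV R2, 30  → R2 = 30
  MOV R3, 2  → R3 = 2
  DIV R2, R3  → R2 = 30 // 2 = 15
Final: R2 = 15

15


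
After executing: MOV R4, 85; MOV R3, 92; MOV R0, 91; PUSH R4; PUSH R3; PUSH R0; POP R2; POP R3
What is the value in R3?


Stack trace (top is rightmost):
  MOV R4, 85  → R4 = 85
  MOV R3, 92  → R3 = 92
  MOV R0, 91  → R0 = 91
  PUSH R4  → stack: [85]
  PUSH R3  → stack: [85, 92]
  PUSH R0  → stack: [85, 92, 91]
  POP R2  → R2 = 91, stack: [85, 92]
  POP R3  → R3 = 92, stack: [85]
Final: R3 = 92

92


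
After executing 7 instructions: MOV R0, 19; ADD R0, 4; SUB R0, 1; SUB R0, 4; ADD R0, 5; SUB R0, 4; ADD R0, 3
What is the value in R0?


Register state trace:
  MOV R0, 19  → R0 = 19
  ADD R0, 4  → R0 = 19 + 4 = 23
  SUB R0, 1  → R0 = 23 - 1 = 22
  SUB R0, 4  → R0 = 22 - 4 = 18
  ADD R0, 5  → R0 = 18 + 5 = 23
  SUB R0, 4  → R0 = 23 - 4 = 19
  ADD R0, 3  → R0 = 19 + 3 = 22
Final: R0 = 22

22


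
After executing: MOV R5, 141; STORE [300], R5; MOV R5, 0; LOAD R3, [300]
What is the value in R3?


Register and memory trace:
  MOV R5, 141  → R5 = 141
  STORE [300], R5  → mem[300] = 141
  MOV R5, 0  → R5 = 0
  LOAD R3, [300]  → R3 = mem[300] = 141
Final: R3 = 141

141


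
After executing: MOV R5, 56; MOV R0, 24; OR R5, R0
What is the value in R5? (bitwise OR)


Register state trace:
  MOV R5, 56  → R5 = 56 (0b00111000)
  MOV R0, 24  → R0 = 24 (0b00011000)
  OR R5, R0   → R5 = 56 OR 24 = 56 (0b00111000)
Final: R5 = 56

56


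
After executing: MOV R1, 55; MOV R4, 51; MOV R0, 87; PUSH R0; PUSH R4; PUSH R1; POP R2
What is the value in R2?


Stack trace (top is rightmost):
  MOV R1, 55  → R1 = 55
  MOV R4, 51  → R4 = 51
  MOV R0, 87  → R0 = 87
  PUSH R0  → stack: [87]
  PUSH R4  → stack: [87, 51]
  PUSH R1  → stack: [87, 51, 55]
  POP R2  → R2 = 55, stack: [87, 51]
Final: R2 = 55

55


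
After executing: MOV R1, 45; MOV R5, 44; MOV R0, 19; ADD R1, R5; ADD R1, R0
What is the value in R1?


Register state trace:
  MOV R1, 45  → R1 = 45
  MOV R5, 44  → R5 = 44
  MOV R0, 19  → R0 = 19
  ADD R1, R5  → R1 = 45 + 44 = 89
  ADD R1, R0  → R1 = 89 + 19 = 108
Final: R1 = 108

108


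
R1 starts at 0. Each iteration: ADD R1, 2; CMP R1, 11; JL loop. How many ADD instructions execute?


Loop trace (R1 starts at 0, target 11, step 2):
  ADD #1: R1 = 0 + 2 = 2  → 2 < 11, loop
  ADD #2: R1 = 2 + 2 = 4  → 4 < 11, loop
  ADD #3: R1 = 4 + 2 = 6  → 6 < 11, loop
  ADD #4: R1 = 6 + 2 = 8  → 8 < 11, loop
  ADD #5: R1 = 8 + 2 = 10  → 10 < 11, loop
  ADD #6: R1 = 10 + 2 = 12  → 12 >= 11, exit
Total ADD instructions: 6

6


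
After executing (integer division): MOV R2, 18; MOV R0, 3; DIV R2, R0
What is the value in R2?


Register state trace:
  MOV R2, 18  → R2 = 18
  MOV R0, 3  → R0 = 3
  DIV R2, R0  → R2 = 18 // 3 = 6
Final: R2 = 6

6


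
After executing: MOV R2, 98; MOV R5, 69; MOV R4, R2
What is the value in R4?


Register state trace:
  MOV R2, 98  → R2 = 98
  MOV R5, 69  → R5 = 69
  MOV R4, R2  → R4 = 98
Final: R4 = 98

98


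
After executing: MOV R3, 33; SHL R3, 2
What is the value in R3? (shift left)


Register state trace:
  MOV R3, 33  → R3 = 33
  SHL R3, 2  → R3 = 33 << 2 = 33 * 2^2 = 132
Final: R3 = 132

132


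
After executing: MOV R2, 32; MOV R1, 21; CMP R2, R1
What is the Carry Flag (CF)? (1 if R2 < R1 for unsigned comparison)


Register state trace:
  MOV R2, 32  → R2 = 32
  MOV R1, 21  → R1 = 21
  CMP R2, R1  → unsigned 32 - 21: no borrow
  32 >= 21, so CF = 0
CF = 0

0


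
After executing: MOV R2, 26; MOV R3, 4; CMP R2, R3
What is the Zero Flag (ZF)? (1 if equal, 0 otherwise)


Register state trace:
  MOV R2, 26  → R2 = 26
  MOV R3, 4  → R3 = 4
  CMP R2, R3  → computes 26 - 4 = 22
  Result is nonzero, so values are not equal
ZF = 0

0


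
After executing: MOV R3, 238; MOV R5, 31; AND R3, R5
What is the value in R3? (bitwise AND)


Register state trace:
  MOV R3, 238  → R3 = 238 (0b11101110)
  MOV R5, 31  → R5 = 31 (0b00011111)
  AND R3, R5  → R3 = 238 AND 31 = 14 (0b00001110)
Final: R3 = 14

14


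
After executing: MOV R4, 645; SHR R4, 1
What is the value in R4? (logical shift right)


Register state trace:
  MOV R4, 645  → R4 = 645
  SHR R4, 1  → R4 = 645 >> 1 = 645 // 2^1 = 322
Final: R4 = 322

322


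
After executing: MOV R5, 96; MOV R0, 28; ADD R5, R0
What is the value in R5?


Register state trace:
  MOV R5, 96  → R5 = 96
  MOV R0, 28  → R0 = 28
  ADD R5, R0  → R5 = 96 + 28 = 124
Final: R5 = 124

124


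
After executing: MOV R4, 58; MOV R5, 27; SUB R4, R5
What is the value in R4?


Register state trace:
  MOV R4, 58  → R4 = 58
  MOV R5, 27  → R5 = 27
  SUB R4, R5  → R4 = 58 - 27 = 31
Final: R4 = 31

31


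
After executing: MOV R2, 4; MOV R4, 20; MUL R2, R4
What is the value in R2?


Register state trace:
  MOV R2, 4  → R2 = 4
  MOV R4, 20  → R4 = 20
  MUL R2, R4  → R2 = 4 * 20 = 80
Final: R2 = 80

80


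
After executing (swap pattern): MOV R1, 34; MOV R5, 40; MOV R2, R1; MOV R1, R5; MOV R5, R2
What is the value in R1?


Register state trace (swap pattern):
  MOV R1, 34  → R1 = 34
  MOV R5, 40  → R5 = 40
  MOV R2, R1  → R2 = 34  (save R1)
  MOV R1, R5  → R1 = 40  (R1 gets R5's value)
  MOV R5, R2  → R5 = 34  (R5 gets saved value)
Final: R1 = 40

40


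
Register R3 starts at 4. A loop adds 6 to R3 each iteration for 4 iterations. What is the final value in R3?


Starting value: R3 = 4
  Iter 1: R3 = 4 + 6 = 10
  Iter 2: R3 = 10 + 6 = 16
  Iter 3: R3 = 16 + 6 = 22
  Iter 4: R3 = 22 + 6 = 28
Final: R3 = 28

28


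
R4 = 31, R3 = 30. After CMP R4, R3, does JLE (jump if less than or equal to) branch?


Trace:
  R4 = 31, R3 = 30
  CMP R4, R3  → compares 31 vs 30
  JLE checks: is 31 less than or equal to 30?
  31 > 30, so condition is false
Branch taken: No

No


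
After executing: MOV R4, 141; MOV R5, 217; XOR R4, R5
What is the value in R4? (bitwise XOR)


Register state trace:
  MOV R4, 141  → R4 = 141 (0b10001101)
  MOV R5, 217  → R5 = 217 (0b11011001)
  XOR R4, R5  → R4 = 141 XOR 217 = 84 (0b01010100)
Final: R4 = 84

84


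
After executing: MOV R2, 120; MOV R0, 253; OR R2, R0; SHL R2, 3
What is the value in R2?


Register state trace:
  MOV R2, 120  → R2 = 120 (0b01111000)
  MOV R0, 253  → R0 = 253 (0b11111101)
  OR R2, R0  → R2 = 120 OR 253 = 253 (0b11111101)
  SHL R2, 3  → R2 = 253 << 3 = 2024
Final: R2 = 2024

2024


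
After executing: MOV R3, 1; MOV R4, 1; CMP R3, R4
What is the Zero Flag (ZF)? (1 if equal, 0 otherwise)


Register state trace:
  MOV R3, 1  → R3 = 1
  MOV R4, 1  → R4 = 1
  CMP R3, R4  → computes 1 - 1 = 0
  Result is zero, so values are equal
ZF = 1

1


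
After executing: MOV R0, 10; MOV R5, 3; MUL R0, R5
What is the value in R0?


Register state trace:
  MOV R0, 10  → R0 = 10
  MOV R5, 3  → R5 = 3
  MUL R0, R5  → R0 = 10 * 3 = 30
Final: R0 = 30

30


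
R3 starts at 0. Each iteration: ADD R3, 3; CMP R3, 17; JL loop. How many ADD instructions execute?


Loop trace (R3 starts at 0, target 17, step 3):
  ADD #1: R3 = 0 + 3 = 3  → 3 < 17, loop
  ADD #2: R3 = 3 + 3 = 6  → 6 < 17, loop
  ADD #3: R3 = 6 + 3 = 9  → 9 < 17, loop
  ADD #4: R3 = 9 + 3 = 12  → 12 < 17, loop
  ADD #5: R3 = 12 + 3 = 15  → 15 < 17, loop
  ADD #6: R3 = 15 + 3 = 18  → 18 >= 17, exit
Total ADD instructions: 6

6


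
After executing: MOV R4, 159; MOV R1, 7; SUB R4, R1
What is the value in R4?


Register state trace:
  MOV R4, 159  → R4 = 159
  MOV R1, 7  → R1 = 7
  SUB R4, R1  → R4 = 159 - 7 = 152
Final: R4 = 152

152


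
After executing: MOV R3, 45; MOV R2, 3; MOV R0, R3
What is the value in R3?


Register state trace:
  MOV R3, 45  → R3 = 45
  MOV R2, 3  → R2 = 3
  MOV R0, R3  → R0 = 45
Final: R3 = 45

45


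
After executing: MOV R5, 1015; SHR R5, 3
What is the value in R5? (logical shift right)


Register state trace:
  MOV R5, 1015  → R5 = 1015
  SHR R5, 3  → R5 = 1015 >> 3 = 1015 // 2^3 = 126
Final: R5 = 126

126


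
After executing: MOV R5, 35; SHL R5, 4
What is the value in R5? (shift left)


Register state trace:
  MOV R5, 35  → R5 = 35
  SHL R5, 4  → R5 = 35 << 4 = 35 * 2^4 = 560
Final: R5 = 560

560


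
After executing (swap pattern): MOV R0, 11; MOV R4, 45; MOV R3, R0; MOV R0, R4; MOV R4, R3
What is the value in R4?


Register state trace (swap pattern):
  MOV R0, 11  → R0 = 11
  MOV R4, 45  → R4 = 45
  MOV R3, R0  → R3 = 11  (save R0)
  MOV R0, R4  → R0 = 45  (R0 gets R4's value)
  MOV R4, R3  → R4 = 11  (R4 gets saved value)
Final: R4 = 11

11


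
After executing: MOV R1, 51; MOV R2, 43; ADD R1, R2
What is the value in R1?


Register state trace:
  MOV R1, 51  → R1 = 51
  MOV R2, 43  → R2 = 43
  ADD R1, R2  → R1 = 51 + 43 = 94
Final: R1 = 94

94


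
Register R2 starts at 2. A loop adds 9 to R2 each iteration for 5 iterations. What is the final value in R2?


Starting value: R2 = 2
  Iter 1: R2 = 2 + 9 = 11
  Iter 2: R2 = 11 + 9 = 20
  Iter 3: R2 = 20 + 9 = 29
  Iter 4: R2 = 29 + 9 = 38
  Iter 5: R2 = 38 + 9 = 47
Final: R2 = 47

47


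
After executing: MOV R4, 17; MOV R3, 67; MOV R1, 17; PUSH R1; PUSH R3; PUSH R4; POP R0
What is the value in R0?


Stack trace (top is rightmost):
  MOV R4, 17  → R4 = 17
  MOV R3, 67  → R3 = 67
  MOV R1, 17  → R1 = 17
  PUSH R1  → stack: [17]
  PUSH R3  → stack: [17, 67]
  PUSH R4  → stack: [17, 67, 17]
  POP R0  → R0 = 17, stack: [17, 67]
Final: R0 = 17

17


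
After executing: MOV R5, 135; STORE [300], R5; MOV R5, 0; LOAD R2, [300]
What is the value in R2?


Register and memory trace:
  MOV R5, 135  → R5 = 135
  STORE [300], R5  → mem[300] = 135
  MOV R5, 0  → R5 = 0
  LOAD R2, [300]  → R2 = mem[300] = 135
Final: R2 = 135

135


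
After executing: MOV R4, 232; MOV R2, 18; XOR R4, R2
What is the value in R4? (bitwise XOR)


Register state trace:
  MOV R4, 232  → R4 = 232 (0b11101000)
  MOV R2, 18  → R2 = 18 (0b00010010)
  XOR R4, R2  → R4 = 232 XOR 18 = 250 (0b11111010)
Final: R4 = 250

250


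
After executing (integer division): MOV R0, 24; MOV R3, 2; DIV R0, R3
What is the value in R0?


Register state trace:
  MOV R0, 24  → R0 = 24
  MOV R3, 2  → R3 = 2
  DIV R0, R3  → R0 = 24 // 2 = 12
Final: R0 = 12

12


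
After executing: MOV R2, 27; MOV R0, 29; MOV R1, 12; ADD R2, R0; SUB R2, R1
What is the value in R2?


Register state trace:
  MOV R2, 27  → R2 = 27
  MOV R0, 29  → R0 = 29
  MOV R1, 12  → R1 = 12
  ADD R2, R0  → R2 = 27 + 29 = 56
  SUB R2, R1  → R2 = 56 - 12 = 44
Final: R2 = 44

44


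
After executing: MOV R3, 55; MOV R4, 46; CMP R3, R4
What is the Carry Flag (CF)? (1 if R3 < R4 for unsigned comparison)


Register state trace:
  MOV R3, 55  → R3 = 55
  MOV R4, 46  → R4 = 46
  CMP R3, R4  → unsigned 55 - 46: no borrow
  55 >= 46, so CF = 0
CF = 0

0


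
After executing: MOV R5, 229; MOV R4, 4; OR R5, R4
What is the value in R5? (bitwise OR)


Register state trace:
  MOV R5, 229  → R5 = 229 (0b11100101)
  MOV R4, 4  → R4 = 4 (0b00000100)
  OR R5, R4   → R5 = 229 OR 4 = 229 (0b11100101)
Final: R5 = 229

229


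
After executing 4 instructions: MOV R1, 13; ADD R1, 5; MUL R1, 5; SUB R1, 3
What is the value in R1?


Register state trace:
  MOV R1, 13  → R1 = 13
  ADD R1, 5  → R1 = 13 + 5 = 18
  MUL R1, 5  → R1 = 18 * 5 = 90
  SUB R1, 3  → R1 = 90 - 3 = 87
Final: R1 = 87

87


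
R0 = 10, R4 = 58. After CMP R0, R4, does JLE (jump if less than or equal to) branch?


Trace:
  R0 = 10, R4 = 58
  CMP R0, R4  → compares 10 vs 58
  JLE checks: is 10 less than or equal to 58?
  10 < 58, so condition is true
Branch taken: Yes

Yes


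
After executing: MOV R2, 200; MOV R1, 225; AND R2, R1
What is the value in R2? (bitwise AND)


Register state trace:
  MOV R2, 200  → R2 = 200 (0b11001000)
  MOV R1, 225  → R1 = 225 (0b11100001)
  AND R2, R1  → R2 = 200 AND 225 = 192 (0b11000000)
Final: R2 = 192

192


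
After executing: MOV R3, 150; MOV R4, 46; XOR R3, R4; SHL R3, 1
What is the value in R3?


Register state trace:
  MOV R3, 150  → R3 = 150 (0b10010110)
  MOV R4, 46  → R4 = 46 (0b00101110)
  XOR R3, R4  → R3 = 150 XOR 46 = 184 (0b10111000)
  SHL R3, 1  → R3 = 184 << 1 = 368
Final: R3 = 368

368


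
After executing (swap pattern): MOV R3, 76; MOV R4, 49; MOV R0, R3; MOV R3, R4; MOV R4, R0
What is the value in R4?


Register state trace (swap pattern):
  MOV R3, 76  → R3 = 76
  MOV R4, 49  → R4 = 49
  MOV R0, R3  → R0 = 76  (save R3)
  MOV R3, R4  → R3 = 49  (R3 gets R4's value)
  MOV R4, R0  → R4 = 76  (R4 gets saved value)
Final: R4 = 76

76


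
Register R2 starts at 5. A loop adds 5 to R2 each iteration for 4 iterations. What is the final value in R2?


Starting value: R2 = 5
  Iter 1: R2 = 5 + 5 = 10
  Iter 2: R2 = 10 + 5 = 15
  Iter 3: R2 = 15 + 5 = 20
  Iter 4: R2 = 20 + 5 = 25
Final: R2 = 25

25


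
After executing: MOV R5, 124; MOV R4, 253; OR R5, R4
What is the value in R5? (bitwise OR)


Register state trace:
  MOV R5, 124  → R5 = 124 (0b01111100)
  MOV R4, 253  → R4 = 253 (0b11111101)
  OR R5, R4   → R5 = 124 OR 253 = 253 (0b11111101)
Final: R5 = 253

253


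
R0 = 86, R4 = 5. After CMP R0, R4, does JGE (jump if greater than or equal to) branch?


Trace:
  R0 = 86, R4 = 5
  CMP R0, R4  → compares 86 vs 5
  JGE checks: is 86 greater than or equal to 5?
  86 > 5, so condition is true
Branch taken: Yes

Yes


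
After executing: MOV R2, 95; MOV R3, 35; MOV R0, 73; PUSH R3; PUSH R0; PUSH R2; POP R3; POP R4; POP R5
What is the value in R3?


Stack trace (top is rightmost):
  MOV R2, 95  → R2 = 95
  MOV R3, 35  → R3 = 35
  MOV R0, 73  → R0 = 73
  PUSH R3  → stack: [35]
  PUSH R0  → stack: [35, 73]
  PUSH R2  → stack: [35, 73, 95]
  POP R3  → R3 = 95, stack: [35, 73]
  POP R4  → R4 = 73, stack: [35]
  POP R5  → R5 = 35, stack: []
Final: R3 = 95

95
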